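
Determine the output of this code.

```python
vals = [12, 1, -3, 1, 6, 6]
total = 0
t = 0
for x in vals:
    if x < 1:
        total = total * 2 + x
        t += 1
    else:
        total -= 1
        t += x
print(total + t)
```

17

x=12: not <1, total = 0-1 = -1; t=12
x=1: not <1, total = (-1)-1 = -2; t=13
x=-3: <1, total = (-2)*2+(-3) = -7; t=14
x=1: not <1, total = (-7)-1 = -8; t=15
x=6: not <1, total = (-8)-1 = -9; t=21
x=6: not <1, total = (-9)-1 = -10; t=27
total+t = (-10)+27 = 17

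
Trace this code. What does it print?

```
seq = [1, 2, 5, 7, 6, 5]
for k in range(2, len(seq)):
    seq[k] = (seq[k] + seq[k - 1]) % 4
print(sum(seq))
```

k=2: seq[2] = (5+2)%4 = 3 → [1, 2, 3, 7, 6, 5]
k=3: seq[3] = (7+3)%4 = 2 → [1, 2, 3, 2, 6, 5]
k=4: seq[4] = (6+2)%4 = 0 → [1, 2, 3, 2, 0, 5]
k=5: seq[5] = (5+0)%4 = 1 → [1, 2, 3, 2, 0, 1]
sum = 9

9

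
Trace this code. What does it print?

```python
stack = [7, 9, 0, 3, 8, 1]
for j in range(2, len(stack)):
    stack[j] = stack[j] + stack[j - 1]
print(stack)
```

[7, 9, 9, 12, 20, 21]

j=2: stack[2] = 0+9 = 9 → [7, 9, 9, 3, 8, 1]
j=3: stack[3] = 3+9 = 12 → [7, 9, 9, 12, 8, 1]
j=4: stack[4] = 8+12 = 20 → [7, 9, 9, 12, 20, 1]
j=5: stack[5] = 1+20 = 21 → [7, 9, 9, 12, 20, 21]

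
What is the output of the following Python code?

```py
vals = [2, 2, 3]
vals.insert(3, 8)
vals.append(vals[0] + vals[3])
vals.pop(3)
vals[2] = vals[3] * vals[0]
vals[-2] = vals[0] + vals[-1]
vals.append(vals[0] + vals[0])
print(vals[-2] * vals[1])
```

insert 8 at 3 → [2, 2, 3, 8]
append vals[0]+vals[3] = 2+8 = 10 → [2, 2, 3, 8, 10]
pop(3) removes 8 → [2, 2, 3, 10]
vals[2] = vals[3]*vals[0] = 10*2 = 20 → [2, 2, 20, 10]
vals[-2] = vals[0]+vals[-1] = 2+10 = 12 → [2, 2, 12, 10]
append vals[0]+vals[0] = 2+2 = 4 → [2, 2, 12, 10, 4]
vals[-2]*vals[1] = 10*2 = 20

20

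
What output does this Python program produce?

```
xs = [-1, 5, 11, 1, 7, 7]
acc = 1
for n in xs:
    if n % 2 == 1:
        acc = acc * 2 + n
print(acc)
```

n=-1: odd, acc = 1*2+(-1) = 1
n=5: odd, acc = 1*2+5 = 7
n=11: odd, acc = 7*2+11 = 25
n=1: odd, acc = 25*2+1 = 51
n=7: odd, acc = 51*2+7 = 109
n=7: odd, acc = 109*2+7 = 225

225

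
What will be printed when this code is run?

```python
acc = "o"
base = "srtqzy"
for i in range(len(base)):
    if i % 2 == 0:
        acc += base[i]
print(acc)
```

i=0: add 's' → 'os'
i=1: skip
i=2: add 't' → 'ost'
i=3: skip
i=4: add 'z' → 'ostz'
i=5: skip

ostz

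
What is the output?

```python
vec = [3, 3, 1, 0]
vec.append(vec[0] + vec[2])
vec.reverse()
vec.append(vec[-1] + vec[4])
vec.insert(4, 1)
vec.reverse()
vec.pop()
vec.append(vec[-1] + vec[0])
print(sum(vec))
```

20

append vec[0]+vec[2] = 3+1 = 4 → [3, 3, 1, 0, 4]
reverse → [4, 0, 1, 3, 3]
append vec[-1]+vec[4] = 3+3 = 6 → [4, 0, 1, 3, 3, 6]
insert 1 at 4 → [4, 0, 1, 3, 1, 3, 6]
reverse → [6, 3, 1, 3, 1, 0, 4]
pop() removes 4 → [6, 3, 1, 3, 1, 0]
append vec[-1]+vec[0] = 0+6 = 6 → [6, 3, 1, 3, 1, 0, 6]
sum = 20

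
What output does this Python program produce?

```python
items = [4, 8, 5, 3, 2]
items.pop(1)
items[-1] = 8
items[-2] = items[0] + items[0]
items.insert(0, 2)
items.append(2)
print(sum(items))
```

pop(1) removes 8 → [4, 5, 3, 2]
items[-1] = 8 → [4, 5, 3, 8]
items[-2] = items[0]+items[0] = 4+4 = 8 → [4, 5, 8, 8]
insert 2 at 0 → [2, 4, 5, 8, 8]
append 2 → [2, 4, 5, 8, 8, 2]
sum = 29

29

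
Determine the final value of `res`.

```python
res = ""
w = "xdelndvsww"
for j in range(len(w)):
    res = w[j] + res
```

'wwsvdnledx'

j=0: prepend 'x' → 'x'
j=1: prepend 'd' → 'dx'
j=2: prepend 'e' → 'edx'
j=3: prepend 'l' → 'ledx'
j=4: prepend 'n' → 'nledx'
j=5: prepend 'd' → 'dnledx'
j=6: prepend 'v' → 'vdnledx'
j=7: prepend 's' → 'svdnledx'
j=8: prepend 'w' → 'wsvdnledx'
j=9: prepend 'w' → 'wwsvdnledx'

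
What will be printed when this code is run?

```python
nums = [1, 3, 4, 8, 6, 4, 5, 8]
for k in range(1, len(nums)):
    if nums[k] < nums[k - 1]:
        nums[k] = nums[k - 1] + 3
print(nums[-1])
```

k=1: 3>=1, unchanged → [1, 3, 4, 8, 6, 4, 5, 8]
k=2: 4>=3, unchanged → [1, 3, 4, 8, 6, 4, 5, 8]
k=3: 8>=4, unchanged → [1, 3, 4, 8, 6, 4, 5, 8]
k=4: 6<8, nums[4] = 8+3 = 11 → [1, 3, 4, 8, 11, 4, 5, 8]
k=5: 4<11, nums[5] = 11+3 = 14 → [1, 3, 4, 8, 11, 14, 5, 8]
k=6: 5<14, nums[6] = 14+3 = 17 → [1, 3, 4, 8, 11, 14, 17, 8]
k=7: 8<17, nums[7] = 17+3 = 20 → [1, 3, 4, 8, 11, 14, 17, 20]

20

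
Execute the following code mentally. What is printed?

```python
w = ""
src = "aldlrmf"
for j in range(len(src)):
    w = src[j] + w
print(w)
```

j=0: prepend 'a' → 'a'
j=1: prepend 'l' → 'la'
j=2: prepend 'd' → 'dla'
j=3: prepend 'l' → 'ldla'
j=4: prepend 'r' → 'rldla'
j=5: prepend 'm' → 'mrldla'
j=6: prepend 'f' → 'fmrldla'

fmrldla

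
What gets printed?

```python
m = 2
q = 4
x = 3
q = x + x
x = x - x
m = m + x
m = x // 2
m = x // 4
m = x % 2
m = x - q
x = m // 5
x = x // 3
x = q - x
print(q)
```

q = 3+3 = 6
x = 3-3 = 0
m = 2+0 = 2
m = 0//2 = 0
m = 0//4 = 0
m = 0%2 = 0
m = 0-6 = -6
x = (-6)//5 = -2
x = (-2)//3 = -1
x = 6-(-1) = 7

6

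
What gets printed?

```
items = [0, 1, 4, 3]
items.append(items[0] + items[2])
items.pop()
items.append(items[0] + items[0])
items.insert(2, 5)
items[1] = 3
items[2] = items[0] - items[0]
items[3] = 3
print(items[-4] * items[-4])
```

0

append items[0]+items[2] = 0+4 = 4 → [0, 1, 4, 3, 4]
pop() removes 4 → [0, 1, 4, 3]
append items[0]+items[0] = 0+0 = 0 → [0, 1, 4, 3, 0]
insert 5 at 2 → [0, 1, 5, 4, 3, 0]
items[1] = 3 → [0, 3, 5, 4, 3, 0]
items[2] = items[0]-items[0] = 0-0 = 0 → [0, 3, 0, 4, 3, 0]
items[3] = 3 → [0, 3, 0, 3, 3, 0]
items[-4]*items[-4] = 0*0 = 0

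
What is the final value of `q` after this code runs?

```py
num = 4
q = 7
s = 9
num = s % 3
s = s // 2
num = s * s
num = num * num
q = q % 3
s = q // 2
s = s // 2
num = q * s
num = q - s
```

1

num = 9%3 = 0
s = 9//2 = 4
num = 4*4 = 16
num = 16*16 = 256
q = 7%3 = 1
s = 1//2 = 0
s = 0//2 = 0
num = 1*0 = 0
num = 1-0 = 1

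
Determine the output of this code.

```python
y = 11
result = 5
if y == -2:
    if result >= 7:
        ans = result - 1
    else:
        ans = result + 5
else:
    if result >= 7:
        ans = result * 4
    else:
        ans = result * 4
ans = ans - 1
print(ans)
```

y=11, result=5
y == -2 is False; result >= 7 is False
→ ans = result * 4 = 20
ans = 20-1 = 19

19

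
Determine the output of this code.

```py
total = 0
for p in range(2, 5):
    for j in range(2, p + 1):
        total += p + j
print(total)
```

p=2,j=2: total = 0+4 = 4
p=3,j=2: total = 4+5 = 9
p=3,j=3: total = 9+6 = 15
p=4,j=2: total = 15+6 = 21
p=4,j=3: total = 21+7 = 28
p=4,j=4: total = 28+8 = 36

36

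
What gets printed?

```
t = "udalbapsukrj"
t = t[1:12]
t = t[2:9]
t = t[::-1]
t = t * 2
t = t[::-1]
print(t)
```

lbapsuklbapsuk

slice [1:12] → 'dalbapsukrj'
slice [2:9] → 'lbapsuk'
reverse → 'kuspabl'
repeat ×2 → 'kuspablkuspabl'
reverse → 'lbapsuklbapsuk'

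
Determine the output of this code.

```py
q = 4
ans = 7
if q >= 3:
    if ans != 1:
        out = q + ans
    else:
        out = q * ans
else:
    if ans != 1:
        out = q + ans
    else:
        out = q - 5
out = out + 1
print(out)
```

12

q=4, ans=7
q >= 3 is True; ans != 1 is True
→ out = q + ans = 11
out = 11+1 = 12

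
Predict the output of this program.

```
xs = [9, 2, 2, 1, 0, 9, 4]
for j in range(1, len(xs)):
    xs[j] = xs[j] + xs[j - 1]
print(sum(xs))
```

111

j=1: xs[1] = 2+9 = 11 → [9, 11, 2, 1, 0, 9, 4]
j=2: xs[2] = 2+11 = 13 → [9, 11, 13, 1, 0, 9, 4]
j=3: xs[3] = 1+13 = 14 → [9, 11, 13, 14, 0, 9, 4]
j=4: xs[4] = 0+14 = 14 → [9, 11, 13, 14, 14, 9, 4]
j=5: xs[5] = 9+14 = 23 → [9, 11, 13, 14, 14, 23, 4]
j=6: xs[6] = 4+23 = 27 → [9, 11, 13, 14, 14, 23, 27]
sum = 111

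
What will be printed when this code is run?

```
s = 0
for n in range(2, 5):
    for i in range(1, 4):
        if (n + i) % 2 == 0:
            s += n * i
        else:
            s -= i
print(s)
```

n=2,i=1: odd sum, s = 0-1 = -1
n=2,i=2: even sum, s = (-1)+4 = 3
n=2,i=3: odd sum, s = 3-3 = 0
n=3,i=1: even sum, s = 0+3 = 3
n=3,i=2: odd sum, s = 3-2 = 1
n=3,i=3: even sum, s = 1+9 = 10
n=4,i=1: odd sum, s = 10-1 = 9
n=4,i=2: even sum, s = 9+8 = 17
n=4,i=3: odd sum, s = 17-3 = 14

14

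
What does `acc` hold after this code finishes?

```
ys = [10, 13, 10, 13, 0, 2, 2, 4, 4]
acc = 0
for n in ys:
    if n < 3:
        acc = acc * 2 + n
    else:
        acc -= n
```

-370

n=10: not <3, acc = 0-10 = -10
n=13: not <3, acc = (-10)-13 = -23
n=10: not <3, acc = (-23)-10 = -33
n=13: not <3, acc = (-33)-13 = -46
n=0: <3, acc = (-46)*2+0 = -92
n=2: <3, acc = (-92)*2+2 = -182
n=2: <3, acc = (-182)*2+2 = -362
n=4: not <3, acc = (-362)-4 = -366
n=4: not <3, acc = (-366)-4 = -370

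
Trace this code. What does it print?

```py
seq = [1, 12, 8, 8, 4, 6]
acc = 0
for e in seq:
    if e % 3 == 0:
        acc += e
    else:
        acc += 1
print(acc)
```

22

e=1: not %3==0, acc = 0+1 = 1
e=12: %3==0, acc = 1+12 = 13
e=8: not %3==0, acc = 13+1 = 14
e=8: not %3==0, acc = 14+1 = 15
e=4: not %3==0, acc = 15+1 = 16
e=6: %3==0, acc = 16+6 = 22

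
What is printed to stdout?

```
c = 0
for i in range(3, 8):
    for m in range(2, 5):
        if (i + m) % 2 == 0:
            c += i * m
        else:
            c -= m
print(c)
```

i=3,m=2: odd sum, c = 0-2 = -2
i=3,m=3: even sum, c = (-2)+9 = 7
i=3,m=4: odd sum, c = 7-4 = 3
i=4,m=2: even sum, c = 3+8 = 11
i=4,m=3: odd sum, c = 11-3 = 8
i=4,m=4: even sum, c = 8+16 = 24
i=5,m=2: odd sum, c = 24-2 = 22
i=5,m=3: even sum, c = 22+15 = 37
i=5,m=4: odd sum, c = 37-4 = 33
i=6,m=2: even sum, c = 33+12 = 45
i=6,m=3: odd sum, c = 45-3 = 42
i=6,m=4: even sum, c = 42+24 = 66
i=7,m=2: odd sum, c = 66-2 = 64
i=7,m=3: even sum, c = 64+21 = 85
i=7,m=4: odd sum, c = 85-4 = 81

81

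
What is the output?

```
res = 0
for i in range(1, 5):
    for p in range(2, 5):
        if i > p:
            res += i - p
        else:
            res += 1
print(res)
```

13

i=1,p=2: not 1>2, res = 0+1 = 1
i=1,p=3: not 1>3, res = 1+1 = 2
i=1,p=4: not 1>4, res = 2+1 = 3
i=2,p=2: not 2>2, res = 3+1 = 4
i=2,p=3: not 2>3, res = 4+1 = 5
i=2,p=4: not 2>4, res = 5+1 = 6
i=3,p=2: 3>2, res = 6+1 = 7
i=3,p=3: not 3>3, res = 7+1 = 8
i=3,p=4: not 3>4, res = 8+1 = 9
i=4,p=2: 4>2, res = 9+2 = 11
i=4,p=3: 4>3, res = 11+1 = 12
i=4,p=4: not 4>4, res = 12+1 = 13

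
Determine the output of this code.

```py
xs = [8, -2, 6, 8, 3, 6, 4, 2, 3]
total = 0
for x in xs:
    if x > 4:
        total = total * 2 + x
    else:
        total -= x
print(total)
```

111

x=8: >4, total = 0*2+8 = 8
x=-2: not >4, total = 8-(-2) = 10
x=6: >4, total = 10*2+6 = 26
x=8: >4, total = 26*2+8 = 60
x=3: not >4, total = 60-3 = 57
x=6: >4, total = 57*2+6 = 120
x=4: not >4, total = 120-4 = 116
x=2: not >4, total = 116-2 = 114
x=3: not >4, total = 114-3 = 111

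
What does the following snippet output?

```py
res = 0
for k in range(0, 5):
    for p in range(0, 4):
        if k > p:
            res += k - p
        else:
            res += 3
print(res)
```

50

k=0,p=0: not 0>0, res = 0+3 = 3
k=0,p=1: not 0>1, res = 3+3 = 6
k=0,p=2: not 0>2, res = 6+3 = 9
k=0,p=3: not 0>3, res = 9+3 = 12
k=1,p=0: 1>0, res = 12+1 = 13
k=1,p=1: not 1>1, res = 13+3 = 16
k=1,p=2: not 1>2, res = 16+3 = 19
k=1,p=3: not 1>3, res = 19+3 = 22
k=2,p=0: 2>0, res = 22+2 = 24
k=2,p=1: 2>1, res = 24+1 = 25
k=2,p=2: not 2>2, res = 25+3 = 28
k=2,p=3: not 2>3, res = 28+3 = 31
k=3,p=0: 3>0, res = 31+3 = 34
k=3,p=1: 3>1, res = 34+2 = 36
k=3,p=2: 3>2, res = 36+1 = 37
k=3,p=3: not 3>3, res = 37+3 = 40
k=4,p=0: 4>0, res = 40+4 = 44
k=4,p=1: 4>1, res = 44+3 = 47
k=4,p=2: 4>2, res = 47+2 = 49
k=4,p=3: 4>3, res = 49+1 = 50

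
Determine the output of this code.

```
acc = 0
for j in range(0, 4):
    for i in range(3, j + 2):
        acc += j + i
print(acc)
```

18

j=2,i=3: acc = 0+5 = 5
j=3,i=3: acc = 5+6 = 11
j=3,i=4: acc = 11+7 = 18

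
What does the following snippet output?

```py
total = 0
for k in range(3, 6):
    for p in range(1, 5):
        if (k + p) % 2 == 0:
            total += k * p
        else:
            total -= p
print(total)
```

40

k=3,p=1: even sum, total = 0+3 = 3
k=3,p=2: odd sum, total = 3-2 = 1
k=3,p=3: even sum, total = 1+9 = 10
k=3,p=4: odd sum, total = 10-4 = 6
k=4,p=1: odd sum, total = 6-1 = 5
k=4,p=2: even sum, total = 5+8 = 13
k=4,p=3: odd sum, total = 13-3 = 10
k=4,p=4: even sum, total = 10+16 = 26
k=5,p=1: even sum, total = 26+5 = 31
k=5,p=2: odd sum, total = 31-2 = 29
k=5,p=3: even sum, total = 29+15 = 44
k=5,p=4: odd sum, total = 44-4 = 40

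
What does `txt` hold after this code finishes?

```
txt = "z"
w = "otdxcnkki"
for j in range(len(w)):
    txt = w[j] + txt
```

j=0: prepend 'o' → 'oz'
j=1: prepend 't' → 'toz'
j=2: prepend 'd' → 'dtoz'
j=3: prepend 'x' → 'xdtoz'
j=4: prepend 'c' → 'cxdtoz'
j=5: prepend 'n' → 'ncxdtoz'
j=6: prepend 'k' → 'kncxdtoz'
j=7: prepend 'k' → 'kkncxdtoz'
j=8: prepend 'i' → 'ikkncxdtoz'

'ikkncxdtoz'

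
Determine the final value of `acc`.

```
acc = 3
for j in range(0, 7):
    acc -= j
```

j=0: acc = 3-0 = 3
j=1: acc = 3-1 = 2
j=2: acc = 2-2 = 0
j=3: acc = 0-3 = -3
j=4: acc = (-3)-4 = -7
j=5: acc = (-7)-5 = -12
j=6: acc = (-12)-6 = -18

-18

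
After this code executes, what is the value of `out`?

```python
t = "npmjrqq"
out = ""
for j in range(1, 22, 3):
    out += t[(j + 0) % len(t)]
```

j=1: add t[1]='p' → 'p'
j=4: add t[4]='r' → 'pr'
j=7: add t[0]='n' → 'prn'
j=10: add t[3]='j' → 'prnj'
j=13: add t[6]='q' → 'prnjq'
j=16: add t[2]='m' → 'prnjqm'
j=19: add t[5]='q' → 'prnjqmq'

'prnjqmq'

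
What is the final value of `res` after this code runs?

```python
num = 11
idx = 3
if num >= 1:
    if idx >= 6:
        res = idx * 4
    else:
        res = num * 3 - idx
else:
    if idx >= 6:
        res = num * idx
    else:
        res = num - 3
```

30

num=11, idx=3
num >= 1 is True; idx >= 6 is False
→ res = num * 3 - idx = 30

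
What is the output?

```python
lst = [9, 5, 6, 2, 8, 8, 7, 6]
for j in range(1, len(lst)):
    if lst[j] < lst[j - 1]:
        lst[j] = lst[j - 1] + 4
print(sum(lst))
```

184

j=1: 5<9, lst[1] = 9+4 = 13 → [9, 13, 6, 2, 8, 8, 7, 6]
j=2: 6<13, lst[2] = 13+4 = 17 → [9, 13, 17, 2, 8, 8, 7, 6]
j=3: 2<17, lst[3] = 17+4 = 21 → [9, 13, 17, 21, 8, 8, 7, 6]
j=4: 8<21, lst[4] = 21+4 = 25 → [9, 13, 17, 21, 25, 8, 7, 6]
j=5: 8<25, lst[5] = 25+4 = 29 → [9, 13, 17, 21, 25, 29, 7, 6]
j=6: 7<29, lst[6] = 29+4 = 33 → [9, 13, 17, 21, 25, 29, 33, 6]
j=7: 6<33, lst[7] = 33+4 = 37 → [9, 13, 17, 21, 25, 29, 33, 37]
sum = 184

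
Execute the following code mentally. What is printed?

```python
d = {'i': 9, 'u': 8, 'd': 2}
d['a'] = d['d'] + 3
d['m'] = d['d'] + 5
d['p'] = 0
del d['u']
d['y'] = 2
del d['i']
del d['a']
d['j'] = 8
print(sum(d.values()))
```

19

d['a'] = d['d']+3 = 5 → {'i': 9, 'u': 8, 'd': 2, 'a': 5}
d['m'] = d['d']+5 = 7 → {'i': 9, 'u': 8, 'd': 2, 'a': 5, 'm': 7}
d['p'] = 0 → {'i': 9, 'u': 8, 'd': 2, 'a': 5, 'm': 7, 'p': 0}
del 'u' → {'i': 9, 'd': 2, 'a': 5, 'm': 7, 'p': 0}
d['y'] = 2 → {'i': 9, 'd': 2, 'a': 5, 'm': 7, 'p': 0, 'y': 2}
del 'i' → {'d': 2, 'a': 5, 'm': 7, 'p': 0, 'y': 2}
del 'a' → {'d': 2, 'm': 7, 'p': 0, 'y': 2}
d['j'] = 8 → {'d': 2, 'm': 7, 'p': 0, 'y': 2, 'j': 8}
sum of values = 19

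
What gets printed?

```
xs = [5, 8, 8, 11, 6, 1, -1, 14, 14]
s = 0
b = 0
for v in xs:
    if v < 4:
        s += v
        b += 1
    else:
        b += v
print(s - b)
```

-68

v=5: not <4; b=5
v=8: not <4; b=13
v=8: not <4; b=21
v=11: not <4; b=32
v=6: not <4; b=38
v=1: <4, s = 0+1 = 1; b=39
v=-1: <4, s = 1+(-1) = 0; b=40
v=14: not <4; b=54
v=14: not <4; b=68
s-b = 0-68 = -68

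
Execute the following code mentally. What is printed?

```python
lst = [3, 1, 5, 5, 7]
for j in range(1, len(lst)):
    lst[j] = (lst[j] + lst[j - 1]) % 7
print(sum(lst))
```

j=1: lst[1] = (1+3)%7 = 4 → [3, 4, 5, 5, 7]
j=2: lst[2] = (5+4)%7 = 2 → [3, 4, 2, 5, 7]
j=3: lst[3] = (5+2)%7 = 0 → [3, 4, 2, 0, 7]
j=4: lst[4] = (7+0)%7 = 0 → [3, 4, 2, 0, 0]
sum = 9

9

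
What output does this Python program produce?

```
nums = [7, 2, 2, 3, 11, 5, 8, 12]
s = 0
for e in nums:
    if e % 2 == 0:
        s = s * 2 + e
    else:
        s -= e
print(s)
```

e=7: not even, s = 0-7 = -7
e=2: even, s = (-7)*2+2 = -12
e=2: even, s = (-12)*2+2 = -22
e=3: not even, s = (-22)-3 = -25
e=11: not even, s = (-25)-11 = -36
e=5: not even, s = (-36)-5 = -41
e=8: even, s = (-41)*2+8 = -74
e=12: even, s = (-74)*2+12 = -136

-136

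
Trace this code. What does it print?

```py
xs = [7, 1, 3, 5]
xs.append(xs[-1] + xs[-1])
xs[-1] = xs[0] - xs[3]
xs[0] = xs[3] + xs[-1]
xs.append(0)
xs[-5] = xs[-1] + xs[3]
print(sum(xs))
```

22

append xs[-1]+xs[-1] = 5+5 = 10 → [7, 1, 3, 5, 10]
xs[-1] = xs[0]-xs[3] = 7-5 = 2 → [7, 1, 3, 5, 2]
xs[0] = xs[3]+xs[-1] = 5+2 = 7 → [7, 1, 3, 5, 2]
append 0 → [7, 1, 3, 5, 2, 0]
xs[-5] = xs[-1]+xs[3] = 0+5 = 5 → [7, 5, 3, 5, 2, 0]
sum = 22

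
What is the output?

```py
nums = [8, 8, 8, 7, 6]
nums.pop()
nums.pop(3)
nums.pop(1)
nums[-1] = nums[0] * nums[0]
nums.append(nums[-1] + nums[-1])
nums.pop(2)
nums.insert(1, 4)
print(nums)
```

[8, 4, 64]

pop() removes 6 → [8, 8, 8, 7]
pop(3) removes 7 → [8, 8, 8]
pop(1) removes 8 → [8, 8]
nums[-1] = nums[0]*nums[0] = 8*8 = 64 → [8, 64]
append nums[-1]+nums[-1] = 64+64 = 128 → [8, 64, 128]
pop(2) removes 128 → [8, 64]
insert 4 at 1 → [8, 4, 64]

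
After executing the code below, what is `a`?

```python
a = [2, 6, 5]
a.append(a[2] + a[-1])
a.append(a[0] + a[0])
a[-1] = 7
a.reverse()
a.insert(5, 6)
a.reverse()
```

[6, 2, 6, 5, 10, 7]

append a[2]+a[-1] = 5+5 = 10 → [2, 6, 5, 10]
append a[0]+a[0] = 2+2 = 4 → [2, 6, 5, 10, 4]
a[-1] = 7 → [2, 6, 5, 10, 7]
reverse → [7, 10, 5, 6, 2]
insert 6 at 5 → [7, 10, 5, 6, 2, 6]
reverse → [6, 2, 6, 5, 10, 7]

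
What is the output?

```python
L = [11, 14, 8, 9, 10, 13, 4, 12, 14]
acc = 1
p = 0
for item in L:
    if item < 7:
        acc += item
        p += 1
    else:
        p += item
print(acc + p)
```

97

item=11: not <7; p=11
item=14: not <7; p=25
item=8: not <7; p=33
item=9: not <7; p=42
item=10: not <7; p=52
item=13: not <7; p=65
item=4: <7, acc = 1+4 = 5; p=66
item=12: not <7; p=78
item=14: not <7; p=92
acc+p = 5+92 = 97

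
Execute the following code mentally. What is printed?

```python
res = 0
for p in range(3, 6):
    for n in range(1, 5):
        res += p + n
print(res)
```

p=3,n=1: res = 0+4 = 4
p=3,n=2: res = 4+5 = 9
p=3,n=3: res = 9+6 = 15
p=3,n=4: res = 15+7 = 22
p=4,n=1: res = 22+5 = 27
p=4,n=2: res = 27+6 = 33
p=4,n=3: res = 33+7 = 40
p=4,n=4: res = 40+8 = 48
p=5,n=1: res = 48+6 = 54
p=5,n=2: res = 54+7 = 61
p=5,n=3: res = 61+8 = 69
p=5,n=4: res = 69+9 = 78

78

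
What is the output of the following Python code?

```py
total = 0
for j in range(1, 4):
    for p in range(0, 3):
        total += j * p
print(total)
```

18

j=1,p=0: total = 0+0 = 0
j=1,p=1: total = 0+1 = 1
j=1,p=2: total = 1+2 = 3
j=2,p=0: total = 3+0 = 3
j=2,p=1: total = 3+2 = 5
j=2,p=2: total = 5+4 = 9
j=3,p=0: total = 9+0 = 9
j=3,p=1: total = 9+3 = 12
j=3,p=2: total = 12+6 = 18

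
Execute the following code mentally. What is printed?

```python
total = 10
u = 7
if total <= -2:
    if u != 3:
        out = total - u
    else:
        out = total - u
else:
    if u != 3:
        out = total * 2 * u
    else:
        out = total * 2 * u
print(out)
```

total=10, u=7
total <= -2 is False; u != 3 is True
→ out = total * 2 * u = 140

140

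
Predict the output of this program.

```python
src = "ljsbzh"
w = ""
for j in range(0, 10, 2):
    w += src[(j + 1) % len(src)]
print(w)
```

j=0: add src[1]='j' → 'j'
j=2: add src[3]='b' → 'jb'
j=4: add src[5]='h' → 'jbh'
j=6: add src[1]='j' → 'jbhj'
j=8: add src[3]='b' → 'jbhjb'

jbhjb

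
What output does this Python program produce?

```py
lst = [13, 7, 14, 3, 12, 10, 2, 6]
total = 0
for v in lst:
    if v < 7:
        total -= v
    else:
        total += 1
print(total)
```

-6

v=13: not <7, total = 0+1 = 1
v=7: not <7, total = 1+1 = 2
v=14: not <7, total = 2+1 = 3
v=3: <7, total = 3-3 = 0
v=12: not <7, total = 0+1 = 1
v=10: not <7, total = 1+1 = 2
v=2: <7, total = 2-2 = 0
v=6: <7, total = 0-6 = -6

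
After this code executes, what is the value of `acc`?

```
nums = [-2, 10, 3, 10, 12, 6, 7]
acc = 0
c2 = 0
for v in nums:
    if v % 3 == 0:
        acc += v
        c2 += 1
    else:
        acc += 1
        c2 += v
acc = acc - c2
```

v=-2: not %3==0, acc = 0+1 = 1; c2=-2
v=10: not %3==0, acc = 1+1 = 2; c2=8
v=3: %3==0, acc = 2+3 = 5; c2=9
v=10: not %3==0, acc = 5+1 = 6; c2=19
v=12: %3==0, acc = 6+12 = 18; c2=20
v=6: %3==0, acc = 18+6 = 24; c2=21
v=7: not %3==0, acc = 24+1 = 25; c2=28
acc-c2 = 25-28 = -3

-3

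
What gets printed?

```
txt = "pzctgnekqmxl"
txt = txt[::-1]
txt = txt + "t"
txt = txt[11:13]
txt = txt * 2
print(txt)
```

reverse → 'lxmqkengtczp'
+ 't' → 'lxmqkengtczpt'
slice [11:13] → 'pt'
repeat ×2 → 'ptpt'

ptpt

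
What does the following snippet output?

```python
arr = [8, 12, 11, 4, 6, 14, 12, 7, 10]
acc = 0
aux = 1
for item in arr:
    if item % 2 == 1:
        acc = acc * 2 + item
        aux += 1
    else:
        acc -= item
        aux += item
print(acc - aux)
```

-202

item=8: not odd, acc = 0-8 = -8; aux=9
item=12: not odd, acc = (-8)-12 = -20; aux=21
item=11: odd, acc = (-20)*2+11 = -29; aux=22
item=4: not odd, acc = (-29)-4 = -33; aux=26
item=6: not odd, acc = (-33)-6 = -39; aux=32
item=14: not odd, acc = (-39)-14 = -53; aux=46
item=12: not odd, acc = (-53)-12 = -65; aux=58
item=7: odd, acc = (-65)*2+7 = -123; aux=59
item=10: not odd, acc = (-123)-10 = -133; aux=69
acc-aux = (-133)-69 = -202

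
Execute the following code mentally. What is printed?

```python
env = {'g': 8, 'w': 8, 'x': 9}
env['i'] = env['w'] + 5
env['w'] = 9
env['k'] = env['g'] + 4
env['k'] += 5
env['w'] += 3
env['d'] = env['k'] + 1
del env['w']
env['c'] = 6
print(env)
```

env['i'] = env['w']+5 = 13 → {'g': 8, 'w': 8, 'x': 9, 'i': 13}
env['w'] = 9 → {'g': 8, 'w': 9, 'x': 9, 'i': 13}
env['k'] = env['g']+4 = 12 → {'g': 8, 'w': 9, 'x': 9, 'i': 13, 'k': 12}
env['k'] = 12+5 = 17 → {'g': 8, 'w': 9, 'x': 9, 'i': 13, 'k': 17}
env['w'] = 9+3 = 12 → {'g': 8, 'w': 12, 'x': 9, 'i': 13, 'k': 17}
env['d'] = env['k']+1 = 18 → {'g': 8, 'w': 12, 'x': 9, 'i': 13, 'k': 17, 'd': 18}
del 'w' → {'g': 8, 'x': 9, 'i': 13, 'k': 17, 'd': 18}
env['c'] = 6 → {'g': 8, 'x': 9, 'i': 13, 'k': 17, 'd': 18, 'c': 6}

{'g': 8, 'x': 9, 'i': 13, 'k': 17, 'd': 18, 'c': 6}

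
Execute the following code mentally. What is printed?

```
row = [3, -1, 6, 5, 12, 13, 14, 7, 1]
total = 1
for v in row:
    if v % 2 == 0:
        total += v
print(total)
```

33

v=3: not even
v=-1: not even
v=6: even, total = 1+6 = 7
v=5: not even
v=12: even, total = 7+12 = 19
v=13: not even
v=14: even, total = 19+14 = 33
v=7: not even
v=1: not even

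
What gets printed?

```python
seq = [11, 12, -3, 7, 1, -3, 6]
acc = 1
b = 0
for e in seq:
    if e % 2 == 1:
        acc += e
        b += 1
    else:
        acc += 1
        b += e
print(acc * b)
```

368

e=11: odd, acc = 1+11 = 12; b=1
e=12: not odd, acc = 12+1 = 13; b=13
e=-3: odd, acc = 13+(-3) = 10; b=14
e=7: odd, acc = 10+7 = 17; b=15
e=1: odd, acc = 17+1 = 18; b=16
e=-3: odd, acc = 18+(-3) = 15; b=17
e=6: not odd, acc = 15+1 = 16; b=23
acc*b = 16*23 = 368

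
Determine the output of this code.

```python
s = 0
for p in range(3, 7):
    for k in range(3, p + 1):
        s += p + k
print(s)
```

90

p=3,k=3: s = 0+6 = 6
p=4,k=3: s = 6+7 = 13
p=4,k=4: s = 13+8 = 21
p=5,k=3: s = 21+8 = 29
p=5,k=4: s = 29+9 = 38
p=5,k=5: s = 38+10 = 48
p=6,k=3: s = 48+9 = 57
p=6,k=4: s = 57+10 = 67
p=6,k=5: s = 67+11 = 78
p=6,k=6: s = 78+12 = 90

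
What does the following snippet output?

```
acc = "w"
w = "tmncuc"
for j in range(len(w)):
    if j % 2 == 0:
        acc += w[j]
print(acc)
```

wtnu

j=0: add 't' → 'wt'
j=1: skip
j=2: add 'n' → 'wtn'
j=3: skip
j=4: add 'u' → 'wtnu'
j=5: skip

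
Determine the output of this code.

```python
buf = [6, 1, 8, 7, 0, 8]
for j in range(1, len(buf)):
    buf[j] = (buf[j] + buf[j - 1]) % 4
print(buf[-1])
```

2

j=1: buf[1] = (1+6)%4 = 3 → [6, 3, 8, 7, 0, 8]
j=2: buf[2] = (8+3)%4 = 3 → [6, 3, 3, 7, 0, 8]
j=3: buf[3] = (7+3)%4 = 2 → [6, 3, 3, 2, 0, 8]
j=4: buf[4] = (0+2)%4 = 2 → [6, 3, 3, 2, 2, 8]
j=5: buf[5] = (8+2)%4 = 2 → [6, 3, 3, 2, 2, 2]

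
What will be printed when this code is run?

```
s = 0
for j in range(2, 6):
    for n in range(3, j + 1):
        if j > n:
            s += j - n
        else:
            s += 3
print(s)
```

j=3,n=3: not 3>3, s = 0+3 = 3
j=4,n=3: 4>3, s = 3+1 = 4
j=4,n=4: not 4>4, s = 4+3 = 7
j=5,n=3: 5>3, s = 7+2 = 9
j=5,n=4: 5>4, s = 9+1 = 10
j=5,n=5: not 5>5, s = 10+3 = 13

13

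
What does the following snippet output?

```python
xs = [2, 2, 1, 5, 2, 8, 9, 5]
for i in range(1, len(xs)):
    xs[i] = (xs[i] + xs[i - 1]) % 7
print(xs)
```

i=1: xs[1] = (2+2)%7 = 4 → [2, 4, 1, 5, 2, 8, 9, 5]
i=2: xs[2] = (1+4)%7 = 5 → [2, 4, 5, 5, 2, 8, 9, 5]
i=3: xs[3] = (5+5)%7 = 3 → [2, 4, 5, 3, 2, 8, 9, 5]
i=4: xs[4] = (2+3)%7 = 5 → [2, 4, 5, 3, 5, 8, 9, 5]
i=5: xs[5] = (8+5)%7 = 6 → [2, 4, 5, 3, 5, 6, 9, 5]
i=6: xs[6] = (9+6)%7 = 1 → [2, 4, 5, 3, 5, 6, 1, 5]
i=7: xs[7] = (5+1)%7 = 6 → [2, 4, 5, 3, 5, 6, 1, 6]

[2, 4, 5, 3, 5, 6, 1, 6]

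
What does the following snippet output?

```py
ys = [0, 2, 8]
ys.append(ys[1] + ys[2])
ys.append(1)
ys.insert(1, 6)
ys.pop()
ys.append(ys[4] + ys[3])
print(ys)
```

[0, 6, 2, 8, 10, 18]

append ys[1]+ys[2] = 2+8 = 10 → [0, 2, 8, 10]
append 1 → [0, 2, 8, 10, 1]
insert 6 at 1 → [0, 6, 2, 8, 10, 1]
pop() removes 1 → [0, 6, 2, 8, 10]
append ys[4]+ys[3] = 10+8 = 18 → [0, 6, 2, 8, 10, 18]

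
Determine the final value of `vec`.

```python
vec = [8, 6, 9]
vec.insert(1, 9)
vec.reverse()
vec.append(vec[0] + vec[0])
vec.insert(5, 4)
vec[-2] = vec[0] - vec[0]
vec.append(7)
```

[9, 6, 9, 8, 0, 4, 7]

insert 9 at 1 → [8, 9, 6, 9]
reverse → [9, 6, 9, 8]
append vec[0]+vec[0] = 9+9 = 18 → [9, 6, 9, 8, 18]
insert 4 at 5 → [9, 6, 9, 8, 18, 4]
vec[-2] = vec[0]-vec[0] = 9-9 = 0 → [9, 6, 9, 8, 0, 4]
append 7 → [9, 6, 9, 8, 0, 4, 7]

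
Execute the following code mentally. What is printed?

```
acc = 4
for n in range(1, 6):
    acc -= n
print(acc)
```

-11

n=1: acc = 4-1 = 3
n=2: acc = 3-2 = 1
n=3: acc = 1-3 = -2
n=4: acc = (-2)-4 = -6
n=5: acc = (-6)-5 = -11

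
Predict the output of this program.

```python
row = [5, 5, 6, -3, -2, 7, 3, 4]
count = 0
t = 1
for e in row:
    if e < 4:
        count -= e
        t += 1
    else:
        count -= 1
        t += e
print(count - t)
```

-34

e=5: not <4, count = 0-1 = -1; t=6
e=5: not <4, count = (-1)-1 = -2; t=11
e=6: not <4, count = (-2)-1 = -3; t=17
e=-3: <4, count = (-3)-(-3) = 0; t=18
e=-2: <4, count = 0-(-2) = 2; t=19
e=7: not <4, count = 2-1 = 1; t=26
e=3: <4, count = 1-3 = -2; t=27
e=4: not <4, count = (-2)-1 = -3; t=31
count-t = (-3)-31 = -34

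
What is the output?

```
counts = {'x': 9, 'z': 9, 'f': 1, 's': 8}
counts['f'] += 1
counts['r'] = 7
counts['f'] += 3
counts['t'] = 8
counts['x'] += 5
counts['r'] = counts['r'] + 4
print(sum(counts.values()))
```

counts['f'] = 1+1 = 2 → {'x': 9, 'z': 9, 'f': 2, 's': 8}
counts['r'] = 7 → {'x': 9, 'z': 9, 'f': 2, 's': 8, 'r': 7}
counts['f'] = 2+3 = 5 → {'x': 9, 'z': 9, 'f': 5, 's': 8, 'r': 7}
counts['t'] = 8 → {'x': 9, 'z': 9, 'f': 5, 's': 8, 'r': 7, 't': 8}
counts['x'] = 9+5 = 14 → {'x': 14, 'z': 9, 'f': 5, 's': 8, 'r': 7, 't': 8}
counts['r'] = counts['r']+4 = 11 → {'x': 14, 'z': 9, 'f': 5, 's': 8, 'r': 11, 't': 8}
sum of values = 55

55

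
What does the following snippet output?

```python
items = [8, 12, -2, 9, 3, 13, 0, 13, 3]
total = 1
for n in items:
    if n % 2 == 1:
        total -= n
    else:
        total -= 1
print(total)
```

-44

n=8: not odd, total = 1-1 = 0
n=12: not odd, total = 0-1 = -1
n=-2: not odd, total = (-1)-1 = -2
n=9: odd, total = (-2)-9 = -11
n=3: odd, total = (-11)-3 = -14
n=13: odd, total = (-14)-13 = -27
n=0: not odd, total = (-27)-1 = -28
n=13: odd, total = (-28)-13 = -41
n=3: odd, total = (-41)-3 = -44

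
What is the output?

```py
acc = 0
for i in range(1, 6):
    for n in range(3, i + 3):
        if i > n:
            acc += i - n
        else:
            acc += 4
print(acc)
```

52

i=1,n=3: not 1>3, acc = 0+4 = 4
i=2,n=3: not 2>3, acc = 4+4 = 8
i=2,n=4: not 2>4, acc = 8+4 = 12
i=3,n=3: not 3>3, acc = 12+4 = 16
i=3,n=4: not 3>4, acc = 16+4 = 20
i=3,n=5: not 3>5, acc = 20+4 = 24
i=4,n=3: 4>3, acc = 24+1 = 25
i=4,n=4: not 4>4, acc = 25+4 = 29
i=4,n=5: not 4>5, acc = 29+4 = 33
i=4,n=6: not 4>6, acc = 33+4 = 37
i=5,n=3: 5>3, acc = 37+2 = 39
i=5,n=4: 5>4, acc = 39+1 = 40
i=5,n=5: not 5>5, acc = 40+4 = 44
i=5,n=6: not 5>6, acc = 44+4 = 48
i=5,n=7: not 5>7, acc = 48+4 = 52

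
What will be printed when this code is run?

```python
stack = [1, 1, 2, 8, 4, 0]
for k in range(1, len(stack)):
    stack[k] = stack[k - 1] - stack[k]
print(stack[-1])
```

-14

k=1: stack[1] = 1-1 = 0 → [1, 0, 2, 8, 4, 0]
k=2: stack[2] = 0-2 = -2 → [1, 0, -2, 8, 4, 0]
k=3: stack[3] = (-2)-8 = -10 → [1, 0, -2, -10, 4, 0]
k=4: stack[4] = (-10)-4 = -14 → [1, 0, -2, -10, -14, 0]
k=5: stack[5] = (-14)-0 = -14 → [1, 0, -2, -10, -14, -14]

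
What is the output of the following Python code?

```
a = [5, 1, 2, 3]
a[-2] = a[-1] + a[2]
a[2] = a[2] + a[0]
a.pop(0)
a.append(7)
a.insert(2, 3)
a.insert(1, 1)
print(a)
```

a[-2] = a[-1]+a[2] = 3+2 = 5 → [5, 1, 5, 3]
a[2] = a[2]+a[0] = 5+5 = 10 → [5, 1, 10, 3]
pop(0) removes 5 → [1, 10, 3]
append 7 → [1, 10, 3, 7]
insert 3 at 2 → [1, 10, 3, 3, 7]
insert 1 at 1 → [1, 1, 10, 3, 3, 7]

[1, 1, 10, 3, 3, 7]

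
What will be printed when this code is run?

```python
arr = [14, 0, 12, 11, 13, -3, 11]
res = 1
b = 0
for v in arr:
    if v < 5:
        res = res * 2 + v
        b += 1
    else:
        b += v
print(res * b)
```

v=14: not <5; b=14
v=0: <5, res = 1*2+0 = 2; b=15
v=12: not <5; b=27
v=11: not <5; b=38
v=13: not <5; b=51
v=-3: <5, res = 2*2+(-3) = 1; b=52
v=11: not <5; b=63
res*b = 1*63 = 63

63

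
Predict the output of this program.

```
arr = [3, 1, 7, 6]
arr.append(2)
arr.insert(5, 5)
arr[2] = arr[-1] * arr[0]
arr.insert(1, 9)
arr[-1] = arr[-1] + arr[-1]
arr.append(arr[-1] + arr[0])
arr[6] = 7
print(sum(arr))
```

append 2 → [3, 1, 7, 6, 2]
insert 5 at 5 → [3, 1, 7, 6, 2, 5]
arr[2] = arr[-1]*arr[0] = 5*3 = 15 → [3, 1, 15, 6, 2, 5]
insert 9 at 1 → [3, 9, 1, 15, 6, 2, 5]
arr[-1] = arr[-1]+arr[-1] = 5+5 = 10 → [3, 9, 1, 15, 6, 2, 10]
append arr[-1]+arr[0] = 10+3 = 13 → [3, 9, 1, 15, 6, 2, 10, 13]
arr[6] = 7 → [3, 9, 1, 15, 6, 2, 7, 13]
sum = 56

56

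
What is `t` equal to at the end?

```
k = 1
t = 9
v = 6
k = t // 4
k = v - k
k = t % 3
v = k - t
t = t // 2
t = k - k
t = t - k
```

0

k = 9//4 = 2
k = 6-2 = 4
k = 9%3 = 0
v = 0-9 = -9
t = 9//2 = 4
t = 0-0 = 0
t = 0-0 = 0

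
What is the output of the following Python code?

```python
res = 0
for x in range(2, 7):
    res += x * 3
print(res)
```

x=2: res = 0+2*3 = 6
x=3: res = 6+3*3 = 15
x=4: res = 15+4*3 = 27
x=5: res = 27+5*3 = 42
x=6: res = 42+6*3 = 60

60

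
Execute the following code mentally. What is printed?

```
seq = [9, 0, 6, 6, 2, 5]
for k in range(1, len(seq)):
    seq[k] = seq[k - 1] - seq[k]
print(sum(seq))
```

3

k=1: seq[1] = 9-0 = 9 → [9, 9, 6, 6, 2, 5]
k=2: seq[2] = 9-6 = 3 → [9, 9, 3, 6, 2, 5]
k=3: seq[3] = 3-6 = -3 → [9, 9, 3, -3, 2, 5]
k=4: seq[4] = (-3)-2 = -5 → [9, 9, 3, -3, -5, 5]
k=5: seq[5] = (-5)-5 = -10 → [9, 9, 3, -3, -5, -10]
sum = 3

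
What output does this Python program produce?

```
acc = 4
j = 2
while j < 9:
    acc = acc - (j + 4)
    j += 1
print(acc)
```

j=2: acc = 4-6 = -2
j=3: acc = (-2)-7 = -9
j=4: acc = (-9)-8 = -17
j=5: acc = (-17)-9 = -26
j=6: acc = (-26)-10 = -36
j=7: acc = (-36)-11 = -47
j=8: acc = (-47)-12 = -59

-59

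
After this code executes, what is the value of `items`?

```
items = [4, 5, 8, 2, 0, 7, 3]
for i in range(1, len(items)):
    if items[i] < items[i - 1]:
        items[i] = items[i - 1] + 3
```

i=1: 5>=4, unchanged → [4, 5, 8, 2, 0, 7, 3]
i=2: 8>=5, unchanged → [4, 5, 8, 2, 0, 7, 3]
i=3: 2<8, items[3] = 8+3 = 11 → [4, 5, 8, 11, 0, 7, 3]
i=4: 0<11, items[4] = 11+3 = 14 → [4, 5, 8, 11, 14, 7, 3]
i=5: 7<14, items[5] = 14+3 = 17 → [4, 5, 8, 11, 14, 17, 3]
i=6: 3<17, items[6] = 17+3 = 20 → [4, 5, 8, 11, 14, 17, 20]

[4, 5, 8, 11, 14, 17, 20]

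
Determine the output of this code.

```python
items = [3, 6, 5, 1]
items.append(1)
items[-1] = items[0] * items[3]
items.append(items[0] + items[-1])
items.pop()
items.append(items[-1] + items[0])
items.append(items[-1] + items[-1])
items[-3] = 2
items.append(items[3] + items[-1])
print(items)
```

[3, 6, 5, 1, 2, 6, 12, 13]

append 1 → [3, 6, 5, 1, 1]
items[-1] = items[0]*items[3] = 3*1 = 3 → [3, 6, 5, 1, 3]
append items[0]+items[-1] = 3+3 = 6 → [3, 6, 5, 1, 3, 6]
pop() removes 6 → [3, 6, 5, 1, 3]
append items[-1]+items[0] = 3+3 = 6 → [3, 6, 5, 1, 3, 6]
append items[-1]+items[-1] = 6+6 = 12 → [3, 6, 5, 1, 3, 6, 12]
items[-3] = 2 → [3, 6, 5, 1, 2, 6, 12]
append items[3]+items[-1] = 1+12 = 13 → [3, 6, 5, 1, 2, 6, 12, 13]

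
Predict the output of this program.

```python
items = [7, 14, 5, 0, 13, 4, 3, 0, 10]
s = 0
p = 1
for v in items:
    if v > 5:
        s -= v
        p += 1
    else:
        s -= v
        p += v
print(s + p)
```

v=7: >5, s = 0-7 = -7; p=2
v=14: >5, s = (-7)-14 = -21; p=3
v=5: not >5, s = (-21)-5 = -26; p=8
v=0: not >5, s = (-26)-0 = -26; p=8
v=13: >5, s = (-26)-13 = -39; p=9
v=4: not >5, s = (-39)-4 = -43; p=13
v=3: not >5, s = (-43)-3 = -46; p=16
v=0: not >5, s = (-46)-0 = -46; p=16
v=10: >5, s = (-46)-10 = -56; p=17
s+p = (-56)+17 = -39

-39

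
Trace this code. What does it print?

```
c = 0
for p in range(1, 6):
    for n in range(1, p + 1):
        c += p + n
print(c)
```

90

p=1,n=1: c = 0+2 = 2
p=2,n=1: c = 2+3 = 5
p=2,n=2: c = 5+4 = 9
p=3,n=1: c = 9+4 = 13
p=3,n=2: c = 13+5 = 18
p=3,n=3: c = 18+6 = 24
p=4,n=1: c = 24+5 = 29
p=4,n=2: c = 29+6 = 35
p=4,n=3: c = 35+7 = 42
p=4,n=4: c = 42+8 = 50
p=5,n=1: c = 50+6 = 56
p=5,n=2: c = 56+7 = 63
p=5,n=3: c = 63+8 = 71
p=5,n=4: c = 71+9 = 80
p=5,n=5: c = 80+10 = 90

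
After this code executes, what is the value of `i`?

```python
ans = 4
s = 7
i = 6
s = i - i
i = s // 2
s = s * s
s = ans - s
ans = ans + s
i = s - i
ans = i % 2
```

4

s = 6-6 = 0
i = 0//2 = 0
s = 0*0 = 0
s = 4-0 = 4
ans = 4+4 = 8
i = 4-0 = 4
ans = 4%2 = 0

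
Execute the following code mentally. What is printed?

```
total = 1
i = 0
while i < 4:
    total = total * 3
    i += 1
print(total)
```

i=0: total = 1*3 = 3
i=1: total = 3*3 = 9
i=2: total = 9*3 = 27
i=3: total = 27*3 = 81

81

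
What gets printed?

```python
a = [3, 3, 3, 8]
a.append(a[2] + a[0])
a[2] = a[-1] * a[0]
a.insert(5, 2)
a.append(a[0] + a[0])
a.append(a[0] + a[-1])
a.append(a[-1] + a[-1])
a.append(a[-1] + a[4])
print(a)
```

append a[2]+a[0] = 3+3 = 6 → [3, 3, 3, 8, 6]
a[2] = a[-1]*a[0] = 6*3 = 18 → [3, 3, 18, 8, 6]
insert 2 at 5 → [3, 3, 18, 8, 6, 2]
append a[0]+a[0] = 3+3 = 6 → [3, 3, 18, 8, 6, 2, 6]
append a[0]+a[-1] = 3+6 = 9 → [3, 3, 18, 8, 6, 2, 6, 9]
append a[-1]+a[-1] = 9+9 = 18 → [3, 3, 18, 8, 6, 2, 6, 9, 18]
append a[-1]+a[4] = 18+6 = 24 → [3, 3, 18, 8, 6, 2, 6, 9, 18, 24]

[3, 3, 18, 8, 6, 2, 6, 9, 18, 24]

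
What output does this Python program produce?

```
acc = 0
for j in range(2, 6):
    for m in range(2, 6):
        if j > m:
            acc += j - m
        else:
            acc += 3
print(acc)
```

j=2,m=2: not 2>2, acc = 0+3 = 3
j=2,m=3: not 2>3, acc = 3+3 = 6
j=2,m=4: not 2>4, acc = 6+3 = 9
j=2,m=5: not 2>5, acc = 9+3 = 12
j=3,m=2: 3>2, acc = 12+1 = 13
j=3,m=3: not 3>3, acc = 13+3 = 16
j=3,m=4: not 3>4, acc = 16+3 = 19
j=3,m=5: not 3>5, acc = 19+3 = 22
j=4,m=2: 4>2, acc = 22+2 = 24
j=4,m=3: 4>3, acc = 24+1 = 25
j=4,m=4: not 4>4, acc = 25+3 = 28
j=4,m=5: not 4>5, acc = 28+3 = 31
j=5,m=2: 5>2, acc = 31+3 = 34
j=5,m=3: 5>3, acc = 34+2 = 36
j=5,m=4: 5>4, acc = 36+1 = 37
j=5,m=5: not 5>5, acc = 37+3 = 40

40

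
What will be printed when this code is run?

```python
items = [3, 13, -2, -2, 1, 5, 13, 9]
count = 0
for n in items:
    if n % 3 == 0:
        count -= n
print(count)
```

n=3: %3==0, count = 0-3 = -3
n=13: not %3==0
n=-2: not %3==0
n=-2: not %3==0
n=1: not %3==0
n=5: not %3==0
n=13: not %3==0
n=9: %3==0, count = (-3)-9 = -12

-12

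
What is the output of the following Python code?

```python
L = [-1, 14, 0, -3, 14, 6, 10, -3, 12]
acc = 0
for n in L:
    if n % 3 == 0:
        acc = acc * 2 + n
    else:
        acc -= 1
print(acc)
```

n=-1: not %3==0, acc = 0-1 = -1
n=14: not %3==0, acc = (-1)-1 = -2
n=0: %3==0, acc = (-2)*2+0 = -4
n=-3: %3==0, acc = (-4)*2+(-3) = -11
n=14: not %3==0, acc = (-11)-1 = -12
n=6: %3==0, acc = (-12)*2+6 = -18
n=10: not %3==0, acc = (-18)-1 = -19
n=-3: %3==0, acc = (-19)*2+(-3) = -41
n=12: %3==0, acc = (-41)*2+12 = -70

-70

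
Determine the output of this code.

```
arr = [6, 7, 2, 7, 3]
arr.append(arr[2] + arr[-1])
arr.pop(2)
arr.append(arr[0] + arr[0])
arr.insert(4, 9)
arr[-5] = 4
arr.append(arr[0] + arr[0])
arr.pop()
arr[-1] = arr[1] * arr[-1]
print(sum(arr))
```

118

append arr[2]+arr[-1] = 2+3 = 5 → [6, 7, 2, 7, 3, 5]
pop(2) removes 2 → [6, 7, 7, 3, 5]
append arr[0]+arr[0] = 6+6 = 12 → [6, 7, 7, 3, 5, 12]
insert 9 at 4 → [6, 7, 7, 3, 9, 5, 12]
arr[-5] = 4 → [6, 7, 4, 3, 9, 5, 12]
append arr[0]+arr[0] = 6+6 = 12 → [6, 7, 4, 3, 9, 5, 12, 12]
pop() removes 12 → [6, 7, 4, 3, 9, 5, 12]
arr[-1] = arr[1]*arr[-1] = 7*12 = 84 → [6, 7, 4, 3, 9, 5, 84]
sum = 118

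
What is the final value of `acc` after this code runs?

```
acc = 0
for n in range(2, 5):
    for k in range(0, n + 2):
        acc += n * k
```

n=2,k=0: acc = 0+0 = 0
n=2,k=1: acc = 0+2 = 2
n=2,k=2: acc = 2+4 = 6
n=2,k=3: acc = 6+6 = 12
n=3,k=0: acc = 12+0 = 12
n=3,k=1: acc = 12+3 = 15
n=3,k=2: acc = 15+6 = 21
n=3,k=3: acc = 21+9 = 30
n=3,k=4: acc = 30+12 = 42
n=4,k=0: acc = 42+0 = 42
n=4,k=1: acc = 42+4 = 46
n=4,k=2: acc = 46+8 = 54
n=4,k=3: acc = 54+12 = 66
n=4,k=4: acc = 66+16 = 82
n=4,k=5: acc = 82+20 = 102

102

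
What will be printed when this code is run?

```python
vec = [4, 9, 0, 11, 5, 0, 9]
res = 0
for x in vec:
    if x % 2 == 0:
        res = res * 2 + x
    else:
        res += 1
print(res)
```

x=4: even, res = 0*2+4 = 4
x=9: not even, res = 4+1 = 5
x=0: even, res = 5*2+0 = 10
x=11: not even, res = 10+1 = 11
x=5: not even, res = 11+1 = 12
x=0: even, res = 12*2+0 = 24
x=9: not even, res = 24+1 = 25

25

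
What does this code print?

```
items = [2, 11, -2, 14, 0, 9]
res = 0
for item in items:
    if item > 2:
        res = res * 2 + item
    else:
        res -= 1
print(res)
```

67

item=2: not >2, res = 0-1 = -1
item=11: >2, res = (-1)*2+11 = 9
item=-2: not >2, res = 9-1 = 8
item=14: >2, res = 8*2+14 = 30
item=0: not >2, res = 30-1 = 29
item=9: >2, res = 29*2+9 = 67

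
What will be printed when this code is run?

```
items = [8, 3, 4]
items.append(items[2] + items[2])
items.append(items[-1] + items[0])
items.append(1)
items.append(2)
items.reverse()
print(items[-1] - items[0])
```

6

append items[2]+items[2] = 4+4 = 8 → [8, 3, 4, 8]
append items[-1]+items[0] = 8+8 = 16 → [8, 3, 4, 8, 16]
append 1 → [8, 3, 4, 8, 16, 1]
append 2 → [8, 3, 4, 8, 16, 1, 2]
reverse → [2, 1, 16, 8, 4, 3, 8]
items[-1]-items[0] = 8-2 = 6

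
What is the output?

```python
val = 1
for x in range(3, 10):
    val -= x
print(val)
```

-41

x=3: val = 1-3 = -2
x=4: val = (-2)-4 = -6
x=5: val = (-6)-5 = -11
x=6: val = (-11)-6 = -17
x=7: val = (-17)-7 = -24
x=8: val = (-24)-8 = -32
x=9: val = (-32)-9 = -41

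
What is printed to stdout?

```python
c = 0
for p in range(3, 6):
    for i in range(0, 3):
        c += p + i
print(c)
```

45

p=3,i=0: c = 0+3 = 3
p=3,i=1: c = 3+4 = 7
p=3,i=2: c = 7+5 = 12
p=4,i=0: c = 12+4 = 16
p=4,i=1: c = 16+5 = 21
p=4,i=2: c = 21+6 = 27
p=5,i=0: c = 27+5 = 32
p=5,i=1: c = 32+6 = 38
p=5,i=2: c = 38+7 = 45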